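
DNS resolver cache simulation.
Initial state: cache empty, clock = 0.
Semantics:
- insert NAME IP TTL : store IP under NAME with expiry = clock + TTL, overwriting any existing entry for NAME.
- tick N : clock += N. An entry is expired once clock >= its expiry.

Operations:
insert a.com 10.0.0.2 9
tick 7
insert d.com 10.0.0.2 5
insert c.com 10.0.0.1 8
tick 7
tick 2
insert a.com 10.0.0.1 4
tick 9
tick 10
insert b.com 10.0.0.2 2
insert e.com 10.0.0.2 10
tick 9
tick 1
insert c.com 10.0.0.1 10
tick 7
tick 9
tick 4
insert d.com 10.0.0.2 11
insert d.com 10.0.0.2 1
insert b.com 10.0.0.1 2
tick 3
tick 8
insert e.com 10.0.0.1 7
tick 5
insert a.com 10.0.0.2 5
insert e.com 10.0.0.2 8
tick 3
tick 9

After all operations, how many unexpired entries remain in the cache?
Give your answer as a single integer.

Answer: 0

Derivation:
Op 1: insert a.com -> 10.0.0.2 (expiry=0+9=9). clock=0
Op 2: tick 7 -> clock=7.
Op 3: insert d.com -> 10.0.0.2 (expiry=7+5=12). clock=7
Op 4: insert c.com -> 10.0.0.1 (expiry=7+8=15). clock=7
Op 5: tick 7 -> clock=14. purged={a.com,d.com}
Op 6: tick 2 -> clock=16. purged={c.com}
Op 7: insert a.com -> 10.0.0.1 (expiry=16+4=20). clock=16
Op 8: tick 9 -> clock=25. purged={a.com}
Op 9: tick 10 -> clock=35.
Op 10: insert b.com -> 10.0.0.2 (expiry=35+2=37). clock=35
Op 11: insert e.com -> 10.0.0.2 (expiry=35+10=45). clock=35
Op 12: tick 9 -> clock=44. purged={b.com}
Op 13: tick 1 -> clock=45. purged={e.com}
Op 14: insert c.com -> 10.0.0.1 (expiry=45+10=55). clock=45
Op 15: tick 7 -> clock=52.
Op 16: tick 9 -> clock=61. purged={c.com}
Op 17: tick 4 -> clock=65.
Op 18: insert d.com -> 10.0.0.2 (expiry=65+11=76). clock=65
Op 19: insert d.com -> 10.0.0.2 (expiry=65+1=66). clock=65
Op 20: insert b.com -> 10.0.0.1 (expiry=65+2=67). clock=65
Op 21: tick 3 -> clock=68. purged={b.com,d.com}
Op 22: tick 8 -> clock=76.
Op 23: insert e.com -> 10.0.0.1 (expiry=76+7=83). clock=76
Op 24: tick 5 -> clock=81.
Op 25: insert a.com -> 10.0.0.2 (expiry=81+5=86). clock=81
Op 26: insert e.com -> 10.0.0.2 (expiry=81+8=89). clock=81
Op 27: tick 3 -> clock=84.
Op 28: tick 9 -> clock=93. purged={a.com,e.com}
Final cache (unexpired): {} -> size=0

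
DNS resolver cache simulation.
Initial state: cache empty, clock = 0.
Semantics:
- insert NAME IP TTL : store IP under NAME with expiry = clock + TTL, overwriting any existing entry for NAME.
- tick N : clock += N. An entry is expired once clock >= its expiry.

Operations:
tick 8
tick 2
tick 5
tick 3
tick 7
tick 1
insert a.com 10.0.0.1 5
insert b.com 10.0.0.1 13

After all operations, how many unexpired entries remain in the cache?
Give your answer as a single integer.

Op 1: tick 8 -> clock=8.
Op 2: tick 2 -> clock=10.
Op 3: tick 5 -> clock=15.
Op 4: tick 3 -> clock=18.
Op 5: tick 7 -> clock=25.
Op 6: tick 1 -> clock=26.
Op 7: insert a.com -> 10.0.0.1 (expiry=26+5=31). clock=26
Op 8: insert b.com -> 10.0.0.1 (expiry=26+13=39). clock=26
Final cache (unexpired): {a.com,b.com} -> size=2

Answer: 2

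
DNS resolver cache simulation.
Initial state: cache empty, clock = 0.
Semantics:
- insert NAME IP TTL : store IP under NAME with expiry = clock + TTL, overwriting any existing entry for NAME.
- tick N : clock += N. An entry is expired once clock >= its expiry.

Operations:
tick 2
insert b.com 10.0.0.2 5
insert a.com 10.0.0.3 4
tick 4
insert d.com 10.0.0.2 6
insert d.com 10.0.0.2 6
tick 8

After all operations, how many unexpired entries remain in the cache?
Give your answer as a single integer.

Op 1: tick 2 -> clock=2.
Op 2: insert b.com -> 10.0.0.2 (expiry=2+5=7). clock=2
Op 3: insert a.com -> 10.0.0.3 (expiry=2+4=6). clock=2
Op 4: tick 4 -> clock=6. purged={a.com}
Op 5: insert d.com -> 10.0.0.2 (expiry=6+6=12). clock=6
Op 6: insert d.com -> 10.0.0.2 (expiry=6+6=12). clock=6
Op 7: tick 8 -> clock=14. purged={b.com,d.com}
Final cache (unexpired): {} -> size=0

Answer: 0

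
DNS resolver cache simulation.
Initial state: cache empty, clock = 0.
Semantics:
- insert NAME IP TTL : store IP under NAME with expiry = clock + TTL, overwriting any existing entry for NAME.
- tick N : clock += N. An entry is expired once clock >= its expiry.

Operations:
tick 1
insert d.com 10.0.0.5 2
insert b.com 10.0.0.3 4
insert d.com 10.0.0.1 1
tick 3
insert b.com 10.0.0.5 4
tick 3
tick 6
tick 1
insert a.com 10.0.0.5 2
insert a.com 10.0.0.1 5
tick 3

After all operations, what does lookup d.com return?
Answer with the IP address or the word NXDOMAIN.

Answer: NXDOMAIN

Derivation:
Op 1: tick 1 -> clock=1.
Op 2: insert d.com -> 10.0.0.5 (expiry=1+2=3). clock=1
Op 3: insert b.com -> 10.0.0.3 (expiry=1+4=5). clock=1
Op 4: insert d.com -> 10.0.0.1 (expiry=1+1=2). clock=1
Op 5: tick 3 -> clock=4. purged={d.com}
Op 6: insert b.com -> 10.0.0.5 (expiry=4+4=8). clock=4
Op 7: tick 3 -> clock=7.
Op 8: tick 6 -> clock=13. purged={b.com}
Op 9: tick 1 -> clock=14.
Op 10: insert a.com -> 10.0.0.5 (expiry=14+2=16). clock=14
Op 11: insert a.com -> 10.0.0.1 (expiry=14+5=19). clock=14
Op 12: tick 3 -> clock=17.
lookup d.com: not in cache (expired or never inserted)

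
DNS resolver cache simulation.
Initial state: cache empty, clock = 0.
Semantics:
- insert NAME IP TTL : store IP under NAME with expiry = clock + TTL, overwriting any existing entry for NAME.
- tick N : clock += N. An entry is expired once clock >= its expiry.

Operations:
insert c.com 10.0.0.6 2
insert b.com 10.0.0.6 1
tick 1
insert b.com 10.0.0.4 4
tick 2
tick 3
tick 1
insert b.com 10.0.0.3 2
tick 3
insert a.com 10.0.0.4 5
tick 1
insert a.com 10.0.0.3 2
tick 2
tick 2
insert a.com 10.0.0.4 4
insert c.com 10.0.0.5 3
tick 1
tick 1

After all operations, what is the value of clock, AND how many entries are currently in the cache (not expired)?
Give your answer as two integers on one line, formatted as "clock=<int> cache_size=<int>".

Op 1: insert c.com -> 10.0.0.6 (expiry=0+2=2). clock=0
Op 2: insert b.com -> 10.0.0.6 (expiry=0+1=1). clock=0
Op 3: tick 1 -> clock=1. purged={b.com}
Op 4: insert b.com -> 10.0.0.4 (expiry=1+4=5). clock=1
Op 5: tick 2 -> clock=3. purged={c.com}
Op 6: tick 3 -> clock=6. purged={b.com}
Op 7: tick 1 -> clock=7.
Op 8: insert b.com -> 10.0.0.3 (expiry=7+2=9). clock=7
Op 9: tick 3 -> clock=10. purged={b.com}
Op 10: insert a.com -> 10.0.0.4 (expiry=10+5=15). clock=10
Op 11: tick 1 -> clock=11.
Op 12: insert a.com -> 10.0.0.3 (expiry=11+2=13). clock=11
Op 13: tick 2 -> clock=13. purged={a.com}
Op 14: tick 2 -> clock=15.
Op 15: insert a.com -> 10.0.0.4 (expiry=15+4=19). clock=15
Op 16: insert c.com -> 10.0.0.5 (expiry=15+3=18). clock=15
Op 17: tick 1 -> clock=16.
Op 18: tick 1 -> clock=17.
Final clock = 17
Final cache (unexpired): {a.com,c.com} -> size=2

Answer: clock=17 cache_size=2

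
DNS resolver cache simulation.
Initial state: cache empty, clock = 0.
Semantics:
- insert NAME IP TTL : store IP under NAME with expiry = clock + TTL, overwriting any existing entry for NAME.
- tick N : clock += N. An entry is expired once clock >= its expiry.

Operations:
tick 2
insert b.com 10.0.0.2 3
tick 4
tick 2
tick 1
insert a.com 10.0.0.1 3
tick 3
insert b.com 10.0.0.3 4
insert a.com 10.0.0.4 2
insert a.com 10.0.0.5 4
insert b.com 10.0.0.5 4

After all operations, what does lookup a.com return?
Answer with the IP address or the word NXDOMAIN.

Answer: 10.0.0.5

Derivation:
Op 1: tick 2 -> clock=2.
Op 2: insert b.com -> 10.0.0.2 (expiry=2+3=5). clock=2
Op 3: tick 4 -> clock=6. purged={b.com}
Op 4: tick 2 -> clock=8.
Op 5: tick 1 -> clock=9.
Op 6: insert a.com -> 10.0.0.1 (expiry=9+3=12). clock=9
Op 7: tick 3 -> clock=12. purged={a.com}
Op 8: insert b.com -> 10.0.0.3 (expiry=12+4=16). clock=12
Op 9: insert a.com -> 10.0.0.4 (expiry=12+2=14). clock=12
Op 10: insert a.com -> 10.0.0.5 (expiry=12+4=16). clock=12
Op 11: insert b.com -> 10.0.0.5 (expiry=12+4=16). clock=12
lookup a.com: present, ip=10.0.0.5 expiry=16 > clock=12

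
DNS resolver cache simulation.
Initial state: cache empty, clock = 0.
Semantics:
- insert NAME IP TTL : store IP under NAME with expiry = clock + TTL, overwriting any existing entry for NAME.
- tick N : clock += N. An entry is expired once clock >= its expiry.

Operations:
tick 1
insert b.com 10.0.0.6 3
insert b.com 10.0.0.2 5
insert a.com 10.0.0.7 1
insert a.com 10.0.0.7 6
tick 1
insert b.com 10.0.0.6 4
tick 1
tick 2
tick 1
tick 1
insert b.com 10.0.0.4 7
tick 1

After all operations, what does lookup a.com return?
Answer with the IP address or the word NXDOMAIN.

Answer: NXDOMAIN

Derivation:
Op 1: tick 1 -> clock=1.
Op 2: insert b.com -> 10.0.0.6 (expiry=1+3=4). clock=1
Op 3: insert b.com -> 10.0.0.2 (expiry=1+5=6). clock=1
Op 4: insert a.com -> 10.0.0.7 (expiry=1+1=2). clock=1
Op 5: insert a.com -> 10.0.0.7 (expiry=1+6=7). clock=1
Op 6: tick 1 -> clock=2.
Op 7: insert b.com -> 10.0.0.6 (expiry=2+4=6). clock=2
Op 8: tick 1 -> clock=3.
Op 9: tick 2 -> clock=5.
Op 10: tick 1 -> clock=6. purged={b.com}
Op 11: tick 1 -> clock=7. purged={a.com}
Op 12: insert b.com -> 10.0.0.4 (expiry=7+7=14). clock=7
Op 13: tick 1 -> clock=8.
lookup a.com: not in cache (expired or never inserted)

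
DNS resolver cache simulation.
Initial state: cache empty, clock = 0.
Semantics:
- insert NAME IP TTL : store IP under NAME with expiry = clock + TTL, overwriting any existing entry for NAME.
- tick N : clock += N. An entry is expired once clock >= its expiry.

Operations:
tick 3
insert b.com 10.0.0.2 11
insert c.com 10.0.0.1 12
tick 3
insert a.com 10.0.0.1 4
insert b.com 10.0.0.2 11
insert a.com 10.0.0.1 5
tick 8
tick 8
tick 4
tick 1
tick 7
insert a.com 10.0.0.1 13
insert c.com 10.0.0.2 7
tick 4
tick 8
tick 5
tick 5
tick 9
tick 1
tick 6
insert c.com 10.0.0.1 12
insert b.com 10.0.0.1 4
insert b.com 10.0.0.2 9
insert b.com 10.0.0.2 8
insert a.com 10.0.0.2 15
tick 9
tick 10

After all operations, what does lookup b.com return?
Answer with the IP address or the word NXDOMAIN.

Answer: NXDOMAIN

Derivation:
Op 1: tick 3 -> clock=3.
Op 2: insert b.com -> 10.0.0.2 (expiry=3+11=14). clock=3
Op 3: insert c.com -> 10.0.0.1 (expiry=3+12=15). clock=3
Op 4: tick 3 -> clock=6.
Op 5: insert a.com -> 10.0.0.1 (expiry=6+4=10). clock=6
Op 6: insert b.com -> 10.0.0.2 (expiry=6+11=17). clock=6
Op 7: insert a.com -> 10.0.0.1 (expiry=6+5=11). clock=6
Op 8: tick 8 -> clock=14. purged={a.com}
Op 9: tick 8 -> clock=22. purged={b.com,c.com}
Op 10: tick 4 -> clock=26.
Op 11: tick 1 -> clock=27.
Op 12: tick 7 -> clock=34.
Op 13: insert a.com -> 10.0.0.1 (expiry=34+13=47). clock=34
Op 14: insert c.com -> 10.0.0.2 (expiry=34+7=41). clock=34
Op 15: tick 4 -> clock=38.
Op 16: tick 8 -> clock=46. purged={c.com}
Op 17: tick 5 -> clock=51. purged={a.com}
Op 18: tick 5 -> clock=56.
Op 19: tick 9 -> clock=65.
Op 20: tick 1 -> clock=66.
Op 21: tick 6 -> clock=72.
Op 22: insert c.com -> 10.0.0.1 (expiry=72+12=84). clock=72
Op 23: insert b.com -> 10.0.0.1 (expiry=72+4=76). clock=72
Op 24: insert b.com -> 10.0.0.2 (expiry=72+9=81). clock=72
Op 25: insert b.com -> 10.0.0.2 (expiry=72+8=80). clock=72
Op 26: insert a.com -> 10.0.0.2 (expiry=72+15=87). clock=72
Op 27: tick 9 -> clock=81. purged={b.com}
Op 28: tick 10 -> clock=91. purged={a.com,c.com}
lookup b.com: not in cache (expired or never inserted)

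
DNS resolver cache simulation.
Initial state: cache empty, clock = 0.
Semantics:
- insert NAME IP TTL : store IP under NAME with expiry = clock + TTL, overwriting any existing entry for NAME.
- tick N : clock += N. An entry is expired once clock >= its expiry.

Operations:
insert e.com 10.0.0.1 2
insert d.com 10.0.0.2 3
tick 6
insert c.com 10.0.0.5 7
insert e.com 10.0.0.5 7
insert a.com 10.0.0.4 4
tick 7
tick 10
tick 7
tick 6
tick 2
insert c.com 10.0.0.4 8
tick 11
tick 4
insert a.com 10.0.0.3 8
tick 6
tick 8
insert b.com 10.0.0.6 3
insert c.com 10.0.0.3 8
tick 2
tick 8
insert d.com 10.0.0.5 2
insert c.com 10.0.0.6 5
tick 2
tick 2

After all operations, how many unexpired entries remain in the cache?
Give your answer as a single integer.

Op 1: insert e.com -> 10.0.0.1 (expiry=0+2=2). clock=0
Op 2: insert d.com -> 10.0.0.2 (expiry=0+3=3). clock=0
Op 3: tick 6 -> clock=6. purged={d.com,e.com}
Op 4: insert c.com -> 10.0.0.5 (expiry=6+7=13). clock=6
Op 5: insert e.com -> 10.0.0.5 (expiry=6+7=13). clock=6
Op 6: insert a.com -> 10.0.0.4 (expiry=6+4=10). clock=6
Op 7: tick 7 -> clock=13. purged={a.com,c.com,e.com}
Op 8: tick 10 -> clock=23.
Op 9: tick 7 -> clock=30.
Op 10: tick 6 -> clock=36.
Op 11: tick 2 -> clock=38.
Op 12: insert c.com -> 10.0.0.4 (expiry=38+8=46). clock=38
Op 13: tick 11 -> clock=49. purged={c.com}
Op 14: tick 4 -> clock=53.
Op 15: insert a.com -> 10.0.0.3 (expiry=53+8=61). clock=53
Op 16: tick 6 -> clock=59.
Op 17: tick 8 -> clock=67. purged={a.com}
Op 18: insert b.com -> 10.0.0.6 (expiry=67+3=70). clock=67
Op 19: insert c.com -> 10.0.0.3 (expiry=67+8=75). clock=67
Op 20: tick 2 -> clock=69.
Op 21: tick 8 -> clock=77. purged={b.com,c.com}
Op 22: insert d.com -> 10.0.0.5 (expiry=77+2=79). clock=77
Op 23: insert c.com -> 10.0.0.6 (expiry=77+5=82). clock=77
Op 24: tick 2 -> clock=79. purged={d.com}
Op 25: tick 2 -> clock=81.
Final cache (unexpired): {c.com} -> size=1

Answer: 1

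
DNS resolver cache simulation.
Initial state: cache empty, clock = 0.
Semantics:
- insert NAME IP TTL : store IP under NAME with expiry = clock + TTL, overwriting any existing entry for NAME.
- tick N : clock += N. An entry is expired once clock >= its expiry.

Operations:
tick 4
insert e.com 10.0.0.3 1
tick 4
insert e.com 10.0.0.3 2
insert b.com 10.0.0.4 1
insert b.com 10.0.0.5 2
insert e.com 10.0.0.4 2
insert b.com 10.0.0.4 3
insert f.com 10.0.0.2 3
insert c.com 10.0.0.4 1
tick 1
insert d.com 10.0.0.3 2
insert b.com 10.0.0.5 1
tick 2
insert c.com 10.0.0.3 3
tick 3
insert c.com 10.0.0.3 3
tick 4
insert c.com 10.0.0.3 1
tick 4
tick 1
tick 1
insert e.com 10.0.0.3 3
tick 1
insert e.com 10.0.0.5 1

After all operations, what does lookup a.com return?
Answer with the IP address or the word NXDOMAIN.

Answer: NXDOMAIN

Derivation:
Op 1: tick 4 -> clock=4.
Op 2: insert e.com -> 10.0.0.3 (expiry=4+1=5). clock=4
Op 3: tick 4 -> clock=8. purged={e.com}
Op 4: insert e.com -> 10.0.0.3 (expiry=8+2=10). clock=8
Op 5: insert b.com -> 10.0.0.4 (expiry=8+1=9). clock=8
Op 6: insert b.com -> 10.0.0.5 (expiry=8+2=10). clock=8
Op 7: insert e.com -> 10.0.0.4 (expiry=8+2=10). clock=8
Op 8: insert b.com -> 10.0.0.4 (expiry=8+3=11). clock=8
Op 9: insert f.com -> 10.0.0.2 (expiry=8+3=11). clock=8
Op 10: insert c.com -> 10.0.0.4 (expiry=8+1=9). clock=8
Op 11: tick 1 -> clock=9. purged={c.com}
Op 12: insert d.com -> 10.0.0.3 (expiry=9+2=11). clock=9
Op 13: insert b.com -> 10.0.0.5 (expiry=9+1=10). clock=9
Op 14: tick 2 -> clock=11. purged={b.com,d.com,e.com,f.com}
Op 15: insert c.com -> 10.0.0.3 (expiry=11+3=14). clock=11
Op 16: tick 3 -> clock=14. purged={c.com}
Op 17: insert c.com -> 10.0.0.3 (expiry=14+3=17). clock=14
Op 18: tick 4 -> clock=18. purged={c.com}
Op 19: insert c.com -> 10.0.0.3 (expiry=18+1=19). clock=18
Op 20: tick 4 -> clock=22. purged={c.com}
Op 21: tick 1 -> clock=23.
Op 22: tick 1 -> clock=24.
Op 23: insert e.com -> 10.0.0.3 (expiry=24+3=27). clock=24
Op 24: tick 1 -> clock=25.
Op 25: insert e.com -> 10.0.0.5 (expiry=25+1=26). clock=25
lookup a.com: not in cache (expired or never inserted)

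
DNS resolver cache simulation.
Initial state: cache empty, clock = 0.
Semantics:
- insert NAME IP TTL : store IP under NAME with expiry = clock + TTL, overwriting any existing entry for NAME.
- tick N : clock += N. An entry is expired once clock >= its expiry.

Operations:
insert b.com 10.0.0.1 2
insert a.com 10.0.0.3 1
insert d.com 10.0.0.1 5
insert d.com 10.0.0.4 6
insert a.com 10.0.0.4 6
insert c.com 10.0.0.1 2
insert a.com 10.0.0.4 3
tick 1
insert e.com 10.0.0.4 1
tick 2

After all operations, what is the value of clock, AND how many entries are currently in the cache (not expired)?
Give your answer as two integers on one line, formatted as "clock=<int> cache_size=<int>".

Answer: clock=3 cache_size=1

Derivation:
Op 1: insert b.com -> 10.0.0.1 (expiry=0+2=2). clock=0
Op 2: insert a.com -> 10.0.0.3 (expiry=0+1=1). clock=0
Op 3: insert d.com -> 10.0.0.1 (expiry=0+5=5). clock=0
Op 4: insert d.com -> 10.0.0.4 (expiry=0+6=6). clock=0
Op 5: insert a.com -> 10.0.0.4 (expiry=0+6=6). clock=0
Op 6: insert c.com -> 10.0.0.1 (expiry=0+2=2). clock=0
Op 7: insert a.com -> 10.0.0.4 (expiry=0+3=3). clock=0
Op 8: tick 1 -> clock=1.
Op 9: insert e.com -> 10.0.0.4 (expiry=1+1=2). clock=1
Op 10: tick 2 -> clock=3. purged={a.com,b.com,c.com,e.com}
Final clock = 3
Final cache (unexpired): {d.com} -> size=1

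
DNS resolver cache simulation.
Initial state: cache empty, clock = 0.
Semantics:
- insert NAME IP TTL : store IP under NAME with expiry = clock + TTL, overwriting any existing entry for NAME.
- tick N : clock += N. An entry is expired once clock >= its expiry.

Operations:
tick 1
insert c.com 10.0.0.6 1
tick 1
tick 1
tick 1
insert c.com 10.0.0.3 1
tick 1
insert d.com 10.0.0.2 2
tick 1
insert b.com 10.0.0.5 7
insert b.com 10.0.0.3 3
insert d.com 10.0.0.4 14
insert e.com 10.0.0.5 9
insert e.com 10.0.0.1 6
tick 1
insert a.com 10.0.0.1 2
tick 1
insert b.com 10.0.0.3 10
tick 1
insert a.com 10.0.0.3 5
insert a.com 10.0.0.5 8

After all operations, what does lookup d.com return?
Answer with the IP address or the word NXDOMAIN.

Op 1: tick 1 -> clock=1.
Op 2: insert c.com -> 10.0.0.6 (expiry=1+1=2). clock=1
Op 3: tick 1 -> clock=2. purged={c.com}
Op 4: tick 1 -> clock=3.
Op 5: tick 1 -> clock=4.
Op 6: insert c.com -> 10.0.0.3 (expiry=4+1=5). clock=4
Op 7: tick 1 -> clock=5. purged={c.com}
Op 8: insert d.com -> 10.0.0.2 (expiry=5+2=7). clock=5
Op 9: tick 1 -> clock=6.
Op 10: insert b.com -> 10.0.0.5 (expiry=6+7=13). clock=6
Op 11: insert b.com -> 10.0.0.3 (expiry=6+3=9). clock=6
Op 12: insert d.com -> 10.0.0.4 (expiry=6+14=20). clock=6
Op 13: insert e.com -> 10.0.0.5 (expiry=6+9=15). clock=6
Op 14: insert e.com -> 10.0.0.1 (expiry=6+6=12). clock=6
Op 15: tick 1 -> clock=7.
Op 16: insert a.com -> 10.0.0.1 (expiry=7+2=9). clock=7
Op 17: tick 1 -> clock=8.
Op 18: insert b.com -> 10.0.0.3 (expiry=8+10=18). clock=8
Op 19: tick 1 -> clock=9. purged={a.com}
Op 20: insert a.com -> 10.0.0.3 (expiry=9+5=14). clock=9
Op 21: insert a.com -> 10.0.0.5 (expiry=9+8=17). clock=9
lookup d.com: present, ip=10.0.0.4 expiry=20 > clock=9

Answer: 10.0.0.4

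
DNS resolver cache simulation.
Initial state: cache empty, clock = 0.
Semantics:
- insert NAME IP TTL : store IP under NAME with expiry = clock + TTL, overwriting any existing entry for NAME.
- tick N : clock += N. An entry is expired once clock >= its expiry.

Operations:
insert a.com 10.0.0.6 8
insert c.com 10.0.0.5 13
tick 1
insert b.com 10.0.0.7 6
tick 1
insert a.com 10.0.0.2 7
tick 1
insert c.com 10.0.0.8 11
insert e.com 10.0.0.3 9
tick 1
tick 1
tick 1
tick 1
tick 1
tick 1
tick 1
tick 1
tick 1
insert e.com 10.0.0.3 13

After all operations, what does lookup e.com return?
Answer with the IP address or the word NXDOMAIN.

Answer: 10.0.0.3

Derivation:
Op 1: insert a.com -> 10.0.0.6 (expiry=0+8=8). clock=0
Op 2: insert c.com -> 10.0.0.5 (expiry=0+13=13). clock=0
Op 3: tick 1 -> clock=1.
Op 4: insert b.com -> 10.0.0.7 (expiry=1+6=7). clock=1
Op 5: tick 1 -> clock=2.
Op 6: insert a.com -> 10.0.0.2 (expiry=2+7=9). clock=2
Op 7: tick 1 -> clock=3.
Op 8: insert c.com -> 10.0.0.8 (expiry=3+11=14). clock=3
Op 9: insert e.com -> 10.0.0.3 (expiry=3+9=12). clock=3
Op 10: tick 1 -> clock=4.
Op 11: tick 1 -> clock=5.
Op 12: tick 1 -> clock=6.
Op 13: tick 1 -> clock=7. purged={b.com}
Op 14: tick 1 -> clock=8.
Op 15: tick 1 -> clock=9. purged={a.com}
Op 16: tick 1 -> clock=10.
Op 17: tick 1 -> clock=11.
Op 18: tick 1 -> clock=12. purged={e.com}
Op 19: insert e.com -> 10.0.0.3 (expiry=12+13=25). clock=12
lookup e.com: present, ip=10.0.0.3 expiry=25 > clock=12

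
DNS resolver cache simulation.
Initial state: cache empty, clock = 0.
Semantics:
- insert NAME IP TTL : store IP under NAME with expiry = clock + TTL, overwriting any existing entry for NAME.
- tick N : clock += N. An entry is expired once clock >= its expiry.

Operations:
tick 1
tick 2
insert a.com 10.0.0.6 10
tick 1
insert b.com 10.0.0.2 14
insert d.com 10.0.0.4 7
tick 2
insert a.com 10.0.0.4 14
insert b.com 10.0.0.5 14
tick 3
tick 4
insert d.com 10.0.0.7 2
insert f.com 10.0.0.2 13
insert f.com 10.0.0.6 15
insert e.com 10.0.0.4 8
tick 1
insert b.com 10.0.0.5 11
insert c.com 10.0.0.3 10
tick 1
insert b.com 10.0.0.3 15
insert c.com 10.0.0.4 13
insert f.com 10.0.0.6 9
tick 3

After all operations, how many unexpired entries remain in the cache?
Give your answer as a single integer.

Answer: 5

Derivation:
Op 1: tick 1 -> clock=1.
Op 2: tick 2 -> clock=3.
Op 3: insert a.com -> 10.0.0.6 (expiry=3+10=13). clock=3
Op 4: tick 1 -> clock=4.
Op 5: insert b.com -> 10.0.0.2 (expiry=4+14=18). clock=4
Op 6: insert d.com -> 10.0.0.4 (expiry=4+7=11). clock=4
Op 7: tick 2 -> clock=6.
Op 8: insert a.com -> 10.0.0.4 (expiry=6+14=20). clock=6
Op 9: insert b.com -> 10.0.0.5 (expiry=6+14=20). clock=6
Op 10: tick 3 -> clock=9.
Op 11: tick 4 -> clock=13. purged={d.com}
Op 12: insert d.com -> 10.0.0.7 (expiry=13+2=15). clock=13
Op 13: insert f.com -> 10.0.0.2 (expiry=13+13=26). clock=13
Op 14: insert f.com -> 10.0.0.6 (expiry=13+15=28). clock=13
Op 15: insert e.com -> 10.0.0.4 (expiry=13+8=21). clock=13
Op 16: tick 1 -> clock=14.
Op 17: insert b.com -> 10.0.0.5 (expiry=14+11=25). clock=14
Op 18: insert c.com -> 10.0.0.3 (expiry=14+10=24). clock=14
Op 19: tick 1 -> clock=15. purged={d.com}
Op 20: insert b.com -> 10.0.0.3 (expiry=15+15=30). clock=15
Op 21: insert c.com -> 10.0.0.4 (expiry=15+13=28). clock=15
Op 22: insert f.com -> 10.0.0.6 (expiry=15+9=24). clock=15
Op 23: tick 3 -> clock=18.
Final cache (unexpired): {a.com,b.com,c.com,e.com,f.com} -> size=5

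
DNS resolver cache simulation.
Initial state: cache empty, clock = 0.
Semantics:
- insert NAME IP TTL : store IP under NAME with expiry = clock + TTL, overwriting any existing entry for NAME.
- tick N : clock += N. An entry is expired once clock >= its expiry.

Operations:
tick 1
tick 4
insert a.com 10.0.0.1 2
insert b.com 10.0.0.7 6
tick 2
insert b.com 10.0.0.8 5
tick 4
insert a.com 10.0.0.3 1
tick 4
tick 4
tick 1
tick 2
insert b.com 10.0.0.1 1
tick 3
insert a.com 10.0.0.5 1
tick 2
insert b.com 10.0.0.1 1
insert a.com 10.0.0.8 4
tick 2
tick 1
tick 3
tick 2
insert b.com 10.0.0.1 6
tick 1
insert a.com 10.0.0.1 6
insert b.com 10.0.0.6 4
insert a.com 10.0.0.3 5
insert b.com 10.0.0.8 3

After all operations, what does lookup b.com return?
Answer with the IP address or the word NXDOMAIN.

Op 1: tick 1 -> clock=1.
Op 2: tick 4 -> clock=5.
Op 3: insert a.com -> 10.0.0.1 (expiry=5+2=7). clock=5
Op 4: insert b.com -> 10.0.0.7 (expiry=5+6=11). clock=5
Op 5: tick 2 -> clock=7. purged={a.com}
Op 6: insert b.com -> 10.0.0.8 (expiry=7+5=12). clock=7
Op 7: tick 4 -> clock=11.
Op 8: insert a.com -> 10.0.0.3 (expiry=11+1=12). clock=11
Op 9: tick 4 -> clock=15. purged={a.com,b.com}
Op 10: tick 4 -> clock=19.
Op 11: tick 1 -> clock=20.
Op 12: tick 2 -> clock=22.
Op 13: insert b.com -> 10.0.0.1 (expiry=22+1=23). clock=22
Op 14: tick 3 -> clock=25. purged={b.com}
Op 15: insert a.com -> 10.0.0.5 (expiry=25+1=26). clock=25
Op 16: tick 2 -> clock=27. purged={a.com}
Op 17: insert b.com -> 10.0.0.1 (expiry=27+1=28). clock=27
Op 18: insert a.com -> 10.0.0.8 (expiry=27+4=31). clock=27
Op 19: tick 2 -> clock=29. purged={b.com}
Op 20: tick 1 -> clock=30.
Op 21: tick 3 -> clock=33. purged={a.com}
Op 22: tick 2 -> clock=35.
Op 23: insert b.com -> 10.0.0.1 (expiry=35+6=41). clock=35
Op 24: tick 1 -> clock=36.
Op 25: insert a.com -> 10.0.0.1 (expiry=36+6=42). clock=36
Op 26: insert b.com -> 10.0.0.6 (expiry=36+4=40). clock=36
Op 27: insert a.com -> 10.0.0.3 (expiry=36+5=41). clock=36
Op 28: insert b.com -> 10.0.0.8 (expiry=36+3=39). clock=36
lookup b.com: present, ip=10.0.0.8 expiry=39 > clock=36

Answer: 10.0.0.8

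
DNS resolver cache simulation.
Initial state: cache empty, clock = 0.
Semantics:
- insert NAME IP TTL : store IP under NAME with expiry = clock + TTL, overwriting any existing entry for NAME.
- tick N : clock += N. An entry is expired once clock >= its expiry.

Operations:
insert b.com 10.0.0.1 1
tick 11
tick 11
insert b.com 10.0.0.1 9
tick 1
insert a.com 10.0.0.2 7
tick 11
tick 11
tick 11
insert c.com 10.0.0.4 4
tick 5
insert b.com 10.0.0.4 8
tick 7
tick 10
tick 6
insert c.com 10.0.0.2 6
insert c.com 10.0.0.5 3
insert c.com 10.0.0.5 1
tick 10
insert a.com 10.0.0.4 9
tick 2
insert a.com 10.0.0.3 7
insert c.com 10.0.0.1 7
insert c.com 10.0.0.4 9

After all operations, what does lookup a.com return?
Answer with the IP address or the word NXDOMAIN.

Op 1: insert b.com -> 10.0.0.1 (expiry=0+1=1). clock=0
Op 2: tick 11 -> clock=11. purged={b.com}
Op 3: tick 11 -> clock=22.
Op 4: insert b.com -> 10.0.0.1 (expiry=22+9=31). clock=22
Op 5: tick 1 -> clock=23.
Op 6: insert a.com -> 10.0.0.2 (expiry=23+7=30). clock=23
Op 7: tick 11 -> clock=34. purged={a.com,b.com}
Op 8: tick 11 -> clock=45.
Op 9: tick 11 -> clock=56.
Op 10: insert c.com -> 10.0.0.4 (expiry=56+4=60). clock=56
Op 11: tick 5 -> clock=61. purged={c.com}
Op 12: insert b.com -> 10.0.0.4 (expiry=61+8=69). clock=61
Op 13: tick 7 -> clock=68.
Op 14: tick 10 -> clock=78. purged={b.com}
Op 15: tick 6 -> clock=84.
Op 16: insert c.com -> 10.0.0.2 (expiry=84+6=90). clock=84
Op 17: insert c.com -> 10.0.0.5 (expiry=84+3=87). clock=84
Op 18: insert c.com -> 10.0.0.5 (expiry=84+1=85). clock=84
Op 19: tick 10 -> clock=94. purged={c.com}
Op 20: insert a.com -> 10.0.0.4 (expiry=94+9=103). clock=94
Op 21: tick 2 -> clock=96.
Op 22: insert a.com -> 10.0.0.3 (expiry=96+7=103). clock=96
Op 23: insert c.com -> 10.0.0.1 (expiry=96+7=103). clock=96
Op 24: insert c.com -> 10.0.0.4 (expiry=96+9=105). clock=96
lookup a.com: present, ip=10.0.0.3 expiry=103 > clock=96

Answer: 10.0.0.3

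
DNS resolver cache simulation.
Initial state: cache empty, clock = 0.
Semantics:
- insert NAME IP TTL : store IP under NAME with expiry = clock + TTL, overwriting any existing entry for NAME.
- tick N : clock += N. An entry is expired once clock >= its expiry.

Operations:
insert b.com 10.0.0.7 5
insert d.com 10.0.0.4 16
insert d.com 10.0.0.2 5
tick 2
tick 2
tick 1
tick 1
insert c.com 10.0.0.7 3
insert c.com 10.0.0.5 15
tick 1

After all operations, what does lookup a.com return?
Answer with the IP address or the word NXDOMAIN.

Answer: NXDOMAIN

Derivation:
Op 1: insert b.com -> 10.0.0.7 (expiry=0+5=5). clock=0
Op 2: insert d.com -> 10.0.0.4 (expiry=0+16=16). clock=0
Op 3: insert d.com -> 10.0.0.2 (expiry=0+5=5). clock=0
Op 4: tick 2 -> clock=2.
Op 5: tick 2 -> clock=4.
Op 6: tick 1 -> clock=5. purged={b.com,d.com}
Op 7: tick 1 -> clock=6.
Op 8: insert c.com -> 10.0.0.7 (expiry=6+3=9). clock=6
Op 9: insert c.com -> 10.0.0.5 (expiry=6+15=21). clock=6
Op 10: tick 1 -> clock=7.
lookup a.com: not in cache (expired or never inserted)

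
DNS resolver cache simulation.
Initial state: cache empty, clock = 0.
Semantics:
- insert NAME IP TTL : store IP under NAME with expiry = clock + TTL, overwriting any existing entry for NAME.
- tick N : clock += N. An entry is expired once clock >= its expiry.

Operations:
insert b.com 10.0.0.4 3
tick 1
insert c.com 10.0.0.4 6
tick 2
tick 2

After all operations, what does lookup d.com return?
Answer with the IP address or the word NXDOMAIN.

Answer: NXDOMAIN

Derivation:
Op 1: insert b.com -> 10.0.0.4 (expiry=0+3=3). clock=0
Op 2: tick 1 -> clock=1.
Op 3: insert c.com -> 10.0.0.4 (expiry=1+6=7). clock=1
Op 4: tick 2 -> clock=3. purged={b.com}
Op 5: tick 2 -> clock=5.
lookup d.com: not in cache (expired or never inserted)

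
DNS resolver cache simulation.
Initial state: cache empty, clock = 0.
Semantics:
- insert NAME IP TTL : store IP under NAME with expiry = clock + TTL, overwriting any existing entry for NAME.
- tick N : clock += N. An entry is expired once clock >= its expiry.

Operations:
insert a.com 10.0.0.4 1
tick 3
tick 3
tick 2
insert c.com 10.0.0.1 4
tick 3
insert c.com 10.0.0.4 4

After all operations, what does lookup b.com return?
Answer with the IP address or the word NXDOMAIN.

Op 1: insert a.com -> 10.0.0.4 (expiry=0+1=1). clock=0
Op 2: tick 3 -> clock=3. purged={a.com}
Op 3: tick 3 -> clock=6.
Op 4: tick 2 -> clock=8.
Op 5: insert c.com -> 10.0.0.1 (expiry=8+4=12). clock=8
Op 6: tick 3 -> clock=11.
Op 7: insert c.com -> 10.0.0.4 (expiry=11+4=15). clock=11
lookup b.com: not in cache (expired or never inserted)

Answer: NXDOMAIN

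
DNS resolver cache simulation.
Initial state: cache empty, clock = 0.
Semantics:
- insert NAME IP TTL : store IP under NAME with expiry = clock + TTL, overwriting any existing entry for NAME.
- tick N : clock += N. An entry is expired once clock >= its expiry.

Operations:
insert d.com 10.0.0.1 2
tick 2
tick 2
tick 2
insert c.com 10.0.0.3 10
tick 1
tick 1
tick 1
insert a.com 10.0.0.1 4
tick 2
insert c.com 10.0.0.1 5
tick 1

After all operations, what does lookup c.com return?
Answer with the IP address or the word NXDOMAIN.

Answer: 10.0.0.1

Derivation:
Op 1: insert d.com -> 10.0.0.1 (expiry=0+2=2). clock=0
Op 2: tick 2 -> clock=2. purged={d.com}
Op 3: tick 2 -> clock=4.
Op 4: tick 2 -> clock=6.
Op 5: insert c.com -> 10.0.0.3 (expiry=6+10=16). clock=6
Op 6: tick 1 -> clock=7.
Op 7: tick 1 -> clock=8.
Op 8: tick 1 -> clock=9.
Op 9: insert a.com -> 10.0.0.1 (expiry=9+4=13). clock=9
Op 10: tick 2 -> clock=11.
Op 11: insert c.com -> 10.0.0.1 (expiry=11+5=16). clock=11
Op 12: tick 1 -> clock=12.
lookup c.com: present, ip=10.0.0.1 expiry=16 > clock=12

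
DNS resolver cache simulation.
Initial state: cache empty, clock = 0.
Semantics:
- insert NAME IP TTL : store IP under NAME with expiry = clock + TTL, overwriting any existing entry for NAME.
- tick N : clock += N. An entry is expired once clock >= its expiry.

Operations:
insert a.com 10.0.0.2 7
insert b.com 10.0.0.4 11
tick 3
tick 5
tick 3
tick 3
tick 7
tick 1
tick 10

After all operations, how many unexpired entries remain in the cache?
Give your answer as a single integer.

Op 1: insert a.com -> 10.0.0.2 (expiry=0+7=7). clock=0
Op 2: insert b.com -> 10.0.0.4 (expiry=0+11=11). clock=0
Op 3: tick 3 -> clock=3.
Op 4: tick 5 -> clock=8. purged={a.com}
Op 5: tick 3 -> clock=11. purged={b.com}
Op 6: tick 3 -> clock=14.
Op 7: tick 7 -> clock=21.
Op 8: tick 1 -> clock=22.
Op 9: tick 10 -> clock=32.
Final cache (unexpired): {} -> size=0

Answer: 0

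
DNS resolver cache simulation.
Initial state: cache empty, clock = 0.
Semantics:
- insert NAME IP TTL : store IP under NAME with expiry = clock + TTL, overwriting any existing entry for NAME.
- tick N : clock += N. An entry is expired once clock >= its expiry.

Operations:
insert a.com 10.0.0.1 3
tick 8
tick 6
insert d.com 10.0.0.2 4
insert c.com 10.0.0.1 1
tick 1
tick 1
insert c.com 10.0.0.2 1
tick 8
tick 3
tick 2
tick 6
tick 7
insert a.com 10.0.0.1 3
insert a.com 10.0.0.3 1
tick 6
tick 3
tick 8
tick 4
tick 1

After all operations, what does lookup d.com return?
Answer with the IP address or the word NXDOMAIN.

Answer: NXDOMAIN

Derivation:
Op 1: insert a.com -> 10.0.0.1 (expiry=0+3=3). clock=0
Op 2: tick 8 -> clock=8. purged={a.com}
Op 3: tick 6 -> clock=14.
Op 4: insert d.com -> 10.0.0.2 (expiry=14+4=18). clock=14
Op 5: insert c.com -> 10.0.0.1 (expiry=14+1=15). clock=14
Op 6: tick 1 -> clock=15. purged={c.com}
Op 7: tick 1 -> clock=16.
Op 8: insert c.com -> 10.0.0.2 (expiry=16+1=17). clock=16
Op 9: tick 8 -> clock=24. purged={c.com,d.com}
Op 10: tick 3 -> clock=27.
Op 11: tick 2 -> clock=29.
Op 12: tick 6 -> clock=35.
Op 13: tick 7 -> clock=42.
Op 14: insert a.com -> 10.0.0.1 (expiry=42+3=45). clock=42
Op 15: insert a.com -> 10.0.0.3 (expiry=42+1=43). clock=42
Op 16: tick 6 -> clock=48. purged={a.com}
Op 17: tick 3 -> clock=51.
Op 18: tick 8 -> clock=59.
Op 19: tick 4 -> clock=63.
Op 20: tick 1 -> clock=64.
lookup d.com: not in cache (expired or never inserted)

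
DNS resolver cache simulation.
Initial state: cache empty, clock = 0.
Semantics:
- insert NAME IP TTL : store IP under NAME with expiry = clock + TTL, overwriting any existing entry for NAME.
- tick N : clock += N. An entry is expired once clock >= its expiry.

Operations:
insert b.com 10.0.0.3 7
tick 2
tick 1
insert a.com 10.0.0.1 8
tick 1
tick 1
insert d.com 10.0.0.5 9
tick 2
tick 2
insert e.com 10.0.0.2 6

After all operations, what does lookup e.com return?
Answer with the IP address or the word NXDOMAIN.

Answer: 10.0.0.2

Derivation:
Op 1: insert b.com -> 10.0.0.3 (expiry=0+7=7). clock=0
Op 2: tick 2 -> clock=2.
Op 3: tick 1 -> clock=3.
Op 4: insert a.com -> 10.0.0.1 (expiry=3+8=11). clock=3
Op 5: tick 1 -> clock=4.
Op 6: tick 1 -> clock=5.
Op 7: insert d.com -> 10.0.0.5 (expiry=5+9=14). clock=5
Op 8: tick 2 -> clock=7. purged={b.com}
Op 9: tick 2 -> clock=9.
Op 10: insert e.com -> 10.0.0.2 (expiry=9+6=15). clock=9
lookup e.com: present, ip=10.0.0.2 expiry=15 > clock=9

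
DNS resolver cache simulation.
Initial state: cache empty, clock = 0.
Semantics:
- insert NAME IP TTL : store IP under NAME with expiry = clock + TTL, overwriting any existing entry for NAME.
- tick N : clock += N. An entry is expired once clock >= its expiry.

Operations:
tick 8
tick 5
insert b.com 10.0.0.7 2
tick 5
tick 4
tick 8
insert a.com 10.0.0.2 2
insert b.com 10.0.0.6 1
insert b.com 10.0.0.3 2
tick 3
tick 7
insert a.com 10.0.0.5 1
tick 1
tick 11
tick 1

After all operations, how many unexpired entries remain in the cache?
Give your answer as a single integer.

Answer: 0

Derivation:
Op 1: tick 8 -> clock=8.
Op 2: tick 5 -> clock=13.
Op 3: insert b.com -> 10.0.0.7 (expiry=13+2=15). clock=13
Op 4: tick 5 -> clock=18. purged={b.com}
Op 5: tick 4 -> clock=22.
Op 6: tick 8 -> clock=30.
Op 7: insert a.com -> 10.0.0.2 (expiry=30+2=32). clock=30
Op 8: insert b.com -> 10.0.0.6 (expiry=30+1=31). clock=30
Op 9: insert b.com -> 10.0.0.3 (expiry=30+2=32). clock=30
Op 10: tick 3 -> clock=33. purged={a.com,b.com}
Op 11: tick 7 -> clock=40.
Op 12: insert a.com -> 10.0.0.5 (expiry=40+1=41). clock=40
Op 13: tick 1 -> clock=41. purged={a.com}
Op 14: tick 11 -> clock=52.
Op 15: tick 1 -> clock=53.
Final cache (unexpired): {} -> size=0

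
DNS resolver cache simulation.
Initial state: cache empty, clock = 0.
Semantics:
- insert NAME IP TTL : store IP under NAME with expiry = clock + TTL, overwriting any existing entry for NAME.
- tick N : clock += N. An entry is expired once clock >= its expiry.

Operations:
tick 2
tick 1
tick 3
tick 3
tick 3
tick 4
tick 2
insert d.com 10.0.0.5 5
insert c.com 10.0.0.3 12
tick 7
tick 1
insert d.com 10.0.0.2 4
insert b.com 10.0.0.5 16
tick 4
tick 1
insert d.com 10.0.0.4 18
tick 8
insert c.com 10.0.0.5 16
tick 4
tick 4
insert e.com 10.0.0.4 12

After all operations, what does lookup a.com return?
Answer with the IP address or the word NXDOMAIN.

Answer: NXDOMAIN

Derivation:
Op 1: tick 2 -> clock=2.
Op 2: tick 1 -> clock=3.
Op 3: tick 3 -> clock=6.
Op 4: tick 3 -> clock=9.
Op 5: tick 3 -> clock=12.
Op 6: tick 4 -> clock=16.
Op 7: tick 2 -> clock=18.
Op 8: insert d.com -> 10.0.0.5 (expiry=18+5=23). clock=18
Op 9: insert c.com -> 10.0.0.3 (expiry=18+12=30). clock=18
Op 10: tick 7 -> clock=25. purged={d.com}
Op 11: tick 1 -> clock=26.
Op 12: insert d.com -> 10.0.0.2 (expiry=26+4=30). clock=26
Op 13: insert b.com -> 10.0.0.5 (expiry=26+16=42). clock=26
Op 14: tick 4 -> clock=30. purged={c.com,d.com}
Op 15: tick 1 -> clock=31.
Op 16: insert d.com -> 10.0.0.4 (expiry=31+18=49). clock=31
Op 17: tick 8 -> clock=39.
Op 18: insert c.com -> 10.0.0.5 (expiry=39+16=55). clock=39
Op 19: tick 4 -> clock=43. purged={b.com}
Op 20: tick 4 -> clock=47.
Op 21: insert e.com -> 10.0.0.4 (expiry=47+12=59). clock=47
lookup a.com: not in cache (expired or never inserted)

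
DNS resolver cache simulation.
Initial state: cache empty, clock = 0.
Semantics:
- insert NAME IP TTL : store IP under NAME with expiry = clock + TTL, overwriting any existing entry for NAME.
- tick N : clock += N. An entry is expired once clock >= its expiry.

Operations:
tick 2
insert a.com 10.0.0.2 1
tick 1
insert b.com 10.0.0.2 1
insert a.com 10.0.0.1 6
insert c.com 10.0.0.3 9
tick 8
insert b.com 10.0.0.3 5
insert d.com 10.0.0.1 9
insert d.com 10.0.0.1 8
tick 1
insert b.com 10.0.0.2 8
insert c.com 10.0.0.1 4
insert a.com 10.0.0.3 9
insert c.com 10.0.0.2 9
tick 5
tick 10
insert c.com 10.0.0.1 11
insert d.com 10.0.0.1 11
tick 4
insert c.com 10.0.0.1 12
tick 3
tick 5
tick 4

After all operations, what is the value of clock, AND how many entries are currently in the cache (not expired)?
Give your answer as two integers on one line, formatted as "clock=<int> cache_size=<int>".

Answer: clock=43 cache_size=0

Derivation:
Op 1: tick 2 -> clock=2.
Op 2: insert a.com -> 10.0.0.2 (expiry=2+1=3). clock=2
Op 3: tick 1 -> clock=3. purged={a.com}
Op 4: insert b.com -> 10.0.0.2 (expiry=3+1=4). clock=3
Op 5: insert a.com -> 10.0.0.1 (expiry=3+6=9). clock=3
Op 6: insert c.com -> 10.0.0.3 (expiry=3+9=12). clock=3
Op 7: tick 8 -> clock=11. purged={a.com,b.com}
Op 8: insert b.com -> 10.0.0.3 (expiry=11+5=16). clock=11
Op 9: insert d.com -> 10.0.0.1 (expiry=11+9=20). clock=11
Op 10: insert d.com -> 10.0.0.1 (expiry=11+8=19). clock=11
Op 11: tick 1 -> clock=12. purged={c.com}
Op 12: insert b.com -> 10.0.0.2 (expiry=12+8=20). clock=12
Op 13: insert c.com -> 10.0.0.1 (expiry=12+4=16). clock=12
Op 14: insert a.com -> 10.0.0.3 (expiry=12+9=21). clock=12
Op 15: insert c.com -> 10.0.0.2 (expiry=12+9=21). clock=12
Op 16: tick 5 -> clock=17.
Op 17: tick 10 -> clock=27. purged={a.com,b.com,c.com,d.com}
Op 18: insert c.com -> 10.0.0.1 (expiry=27+11=38). clock=27
Op 19: insert d.com -> 10.0.0.1 (expiry=27+11=38). clock=27
Op 20: tick 4 -> clock=31.
Op 21: insert c.com -> 10.0.0.1 (expiry=31+12=43). clock=31
Op 22: tick 3 -> clock=34.
Op 23: tick 5 -> clock=39. purged={d.com}
Op 24: tick 4 -> clock=43. purged={c.com}
Final clock = 43
Final cache (unexpired): {} -> size=0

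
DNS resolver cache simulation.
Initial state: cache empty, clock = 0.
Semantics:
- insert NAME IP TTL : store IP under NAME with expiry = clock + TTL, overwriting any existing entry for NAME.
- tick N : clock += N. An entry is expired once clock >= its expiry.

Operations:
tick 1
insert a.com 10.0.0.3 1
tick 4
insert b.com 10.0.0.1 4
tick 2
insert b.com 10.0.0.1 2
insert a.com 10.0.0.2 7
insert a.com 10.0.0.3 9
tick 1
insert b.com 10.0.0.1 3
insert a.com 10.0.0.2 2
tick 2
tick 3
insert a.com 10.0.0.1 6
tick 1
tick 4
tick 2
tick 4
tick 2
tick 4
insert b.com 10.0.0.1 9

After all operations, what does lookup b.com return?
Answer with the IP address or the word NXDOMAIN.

Answer: 10.0.0.1

Derivation:
Op 1: tick 1 -> clock=1.
Op 2: insert a.com -> 10.0.0.3 (expiry=1+1=2). clock=1
Op 3: tick 4 -> clock=5. purged={a.com}
Op 4: insert b.com -> 10.0.0.1 (expiry=5+4=9). clock=5
Op 5: tick 2 -> clock=7.
Op 6: insert b.com -> 10.0.0.1 (expiry=7+2=9). clock=7
Op 7: insert a.com -> 10.0.0.2 (expiry=7+7=14). clock=7
Op 8: insert a.com -> 10.0.0.3 (expiry=7+9=16). clock=7
Op 9: tick 1 -> clock=8.
Op 10: insert b.com -> 10.0.0.1 (expiry=8+3=11). clock=8
Op 11: insert a.com -> 10.0.0.2 (expiry=8+2=10). clock=8
Op 12: tick 2 -> clock=10. purged={a.com}
Op 13: tick 3 -> clock=13. purged={b.com}
Op 14: insert a.com -> 10.0.0.1 (expiry=13+6=19). clock=13
Op 15: tick 1 -> clock=14.
Op 16: tick 4 -> clock=18.
Op 17: tick 2 -> clock=20. purged={a.com}
Op 18: tick 4 -> clock=24.
Op 19: tick 2 -> clock=26.
Op 20: tick 4 -> clock=30.
Op 21: insert b.com -> 10.0.0.1 (expiry=30+9=39). clock=30
lookup b.com: present, ip=10.0.0.1 expiry=39 > clock=30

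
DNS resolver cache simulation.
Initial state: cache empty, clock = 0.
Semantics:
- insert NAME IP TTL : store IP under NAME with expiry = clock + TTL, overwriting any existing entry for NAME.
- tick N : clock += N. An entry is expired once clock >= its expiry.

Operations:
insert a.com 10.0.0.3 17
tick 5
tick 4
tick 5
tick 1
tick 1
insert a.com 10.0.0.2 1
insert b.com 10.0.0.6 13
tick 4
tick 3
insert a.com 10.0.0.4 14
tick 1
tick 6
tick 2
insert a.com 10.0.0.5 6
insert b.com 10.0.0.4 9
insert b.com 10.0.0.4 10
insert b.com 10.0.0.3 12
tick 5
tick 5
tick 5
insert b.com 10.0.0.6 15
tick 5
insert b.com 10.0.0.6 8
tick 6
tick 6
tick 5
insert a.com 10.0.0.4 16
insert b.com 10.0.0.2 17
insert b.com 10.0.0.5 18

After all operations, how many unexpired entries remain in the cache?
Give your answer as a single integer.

Op 1: insert a.com -> 10.0.0.3 (expiry=0+17=17). clock=0
Op 2: tick 5 -> clock=5.
Op 3: tick 4 -> clock=9.
Op 4: tick 5 -> clock=14.
Op 5: tick 1 -> clock=15.
Op 6: tick 1 -> clock=16.
Op 7: insert a.com -> 10.0.0.2 (expiry=16+1=17). clock=16
Op 8: insert b.com -> 10.0.0.6 (expiry=16+13=29). clock=16
Op 9: tick 4 -> clock=20. purged={a.com}
Op 10: tick 3 -> clock=23.
Op 11: insert a.com -> 10.0.0.4 (expiry=23+14=37). clock=23
Op 12: tick 1 -> clock=24.
Op 13: tick 6 -> clock=30. purged={b.com}
Op 14: tick 2 -> clock=32.
Op 15: insert a.com -> 10.0.0.5 (expiry=32+6=38). clock=32
Op 16: insert b.com -> 10.0.0.4 (expiry=32+9=41). clock=32
Op 17: insert b.com -> 10.0.0.4 (expiry=32+10=42). clock=32
Op 18: insert b.com -> 10.0.0.3 (expiry=32+12=44). clock=32
Op 19: tick 5 -> clock=37.
Op 20: tick 5 -> clock=42. purged={a.com}
Op 21: tick 5 -> clock=47. purged={b.com}
Op 22: insert b.com -> 10.0.0.6 (expiry=47+15=62). clock=47
Op 23: tick 5 -> clock=52.
Op 24: insert b.com -> 10.0.0.6 (expiry=52+8=60). clock=52
Op 25: tick 6 -> clock=58.
Op 26: tick 6 -> clock=64. purged={b.com}
Op 27: tick 5 -> clock=69.
Op 28: insert a.com -> 10.0.0.4 (expiry=69+16=85). clock=69
Op 29: insert b.com -> 10.0.0.2 (expiry=69+17=86). clock=69
Op 30: insert b.com -> 10.0.0.5 (expiry=69+18=87). clock=69
Final cache (unexpired): {a.com,b.com} -> size=2

Answer: 2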